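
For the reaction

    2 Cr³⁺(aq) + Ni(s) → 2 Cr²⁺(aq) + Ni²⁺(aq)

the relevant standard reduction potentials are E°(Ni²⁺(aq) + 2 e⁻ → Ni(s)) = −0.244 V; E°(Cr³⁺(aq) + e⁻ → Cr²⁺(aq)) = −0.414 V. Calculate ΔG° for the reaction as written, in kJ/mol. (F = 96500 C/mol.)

+32.8 kJ/mol

In the reaction as written Cr³⁺(aq) is reduced, so the Cr³⁺/Cr²⁺ couple is the cathode and Ni²⁺/Ni is the anode.
E°cell = −0.414 − (−0.244) = −0.170 V; balancing electrons gives n = 2.
ΔG° = −nFE°cell = −(2)(96500)(−0.170) J/mol = +32.8 kJ/mol.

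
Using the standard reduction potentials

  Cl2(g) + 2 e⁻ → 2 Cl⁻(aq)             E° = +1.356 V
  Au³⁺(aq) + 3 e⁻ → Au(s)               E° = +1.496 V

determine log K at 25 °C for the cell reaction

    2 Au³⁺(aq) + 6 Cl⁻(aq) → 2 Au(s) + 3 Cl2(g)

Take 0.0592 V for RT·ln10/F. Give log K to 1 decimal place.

The Au³⁺/Au couple is reduced (cathode); E°cell = +1.496 − (+1.356) = +0.140 V with n = 6.
At equilibrium E = 0, so log K = nE°cell / 0.0592 = (6)(+0.140) / 0.0592 = 14.2.

log K = 14.2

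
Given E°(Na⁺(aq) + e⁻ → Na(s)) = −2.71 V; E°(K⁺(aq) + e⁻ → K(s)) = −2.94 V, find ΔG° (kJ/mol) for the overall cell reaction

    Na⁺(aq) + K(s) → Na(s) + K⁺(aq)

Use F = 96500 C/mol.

In the reaction as written Na⁺(aq) is reduced, so the Na⁺/Na couple is the cathode and K⁺/K is the anode.
E°cell = −2.71 − (−2.94) = +0.23 V; balancing electrons gives n = 1.
ΔG° = −nFE°cell = −(1)(96500)(+0.23) J/mol = −22.2 kJ/mol.

−22.2 kJ/mol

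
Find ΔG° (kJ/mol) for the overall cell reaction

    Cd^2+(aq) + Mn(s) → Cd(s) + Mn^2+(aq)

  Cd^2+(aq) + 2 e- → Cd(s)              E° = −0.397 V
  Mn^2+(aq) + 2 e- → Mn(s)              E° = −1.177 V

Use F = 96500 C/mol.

In the reaction as written Cd^2+(aq) is reduced, so the Cd²⁺/Cd couple is the cathode and Mn²⁺/Mn is the anode.
E°cell = −0.397 − (−1.177) = +0.780 V; balancing electrons gives n = 2.
ΔG° = −nFE°cell = −(2)(96500)(+0.780) J/mol = −151 kJ/mol.

−151 kJ/mol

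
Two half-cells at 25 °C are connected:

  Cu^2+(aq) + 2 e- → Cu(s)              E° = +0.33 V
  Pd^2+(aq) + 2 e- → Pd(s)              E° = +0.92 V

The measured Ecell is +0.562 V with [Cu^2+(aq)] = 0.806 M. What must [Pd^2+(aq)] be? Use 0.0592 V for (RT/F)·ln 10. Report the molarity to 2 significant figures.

With Pd²⁺/Pd at the cathode and Cu²⁺/Cu at the anode, E°cell = +0.92 − (+0.33) = +0.59 V (n = 2).
Since E = E° − (0.0592/n)·log Q, log Q = n(E° − E)/0.0592 = 0.946.
For Pd^2+(aq) + Cu(s) → Pd(s) + Cu^2+(aq), the reaction quotient is Q = [Cu^2+(aq)] / [Pd^2+(aq)].
Substituting the known concentrations and solving, log [Pd^2+(aq)] = −1.040 and [Pd^2+(aq)] = 0.091 M.

0.091 M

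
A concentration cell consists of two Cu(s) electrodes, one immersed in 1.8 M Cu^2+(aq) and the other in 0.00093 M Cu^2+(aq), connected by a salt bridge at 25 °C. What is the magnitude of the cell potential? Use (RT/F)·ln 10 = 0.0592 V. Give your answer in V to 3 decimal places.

0.097 V

For a concentration cell E°cell = 0, since both electrodes use the same couple.
The compartment with the higher Cu^2+(aq) concentration (1.8 M) acts as the cathode; ions are reduced there and produced at the dilute (0.00093 M) anode.
With n = 2, Ecell = −(0.0592/2)·log([dilute]/[conc]) = −(0.0592/2)·log(0.00093/1.8) = +0.097 V.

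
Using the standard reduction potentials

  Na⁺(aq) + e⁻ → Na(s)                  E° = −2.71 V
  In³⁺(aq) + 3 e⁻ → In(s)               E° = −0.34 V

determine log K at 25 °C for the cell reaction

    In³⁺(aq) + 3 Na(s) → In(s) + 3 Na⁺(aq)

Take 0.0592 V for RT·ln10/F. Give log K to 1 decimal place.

log K = 120.1

The In³⁺/In couple is reduced (cathode); E°cell = −0.34 − (−2.71) = +2.37 V with n = 3.
At equilibrium E = 0, so log K = nE°cell / 0.0592 = (3)(+2.37) / 0.0592 = 120.1.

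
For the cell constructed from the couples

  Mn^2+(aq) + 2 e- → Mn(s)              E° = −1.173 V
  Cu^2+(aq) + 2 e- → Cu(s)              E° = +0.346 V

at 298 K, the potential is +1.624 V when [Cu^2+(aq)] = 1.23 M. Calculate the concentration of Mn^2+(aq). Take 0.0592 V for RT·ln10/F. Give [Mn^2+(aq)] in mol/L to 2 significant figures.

With Cu²⁺/Cu at the cathode and Mn²⁺/Mn at the anode, E°cell = +0.346 − (−1.173) = +1.519 V (n = 2).
Since E = E° − (0.0592/n)·log Q, log Q = n(E° − E)/0.0592 = −3.547.
The balanced reaction is Cu^2+(aq) + Mn(s) → Cu(s) + Mn^2+(aq), so Q = [Mn^2+(aq)] / [Cu^2+(aq)].
Solving for the unknown gives log [Mn^2+(aq)] = −3.457, so [Mn^2+(aq)] ≈ 0.00035 M.

0.00035 M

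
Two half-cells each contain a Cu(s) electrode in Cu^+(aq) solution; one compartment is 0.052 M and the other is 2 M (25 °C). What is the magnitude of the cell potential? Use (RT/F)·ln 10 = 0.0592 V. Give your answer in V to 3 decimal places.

For a concentration cell E°cell = 0, since both electrodes use the same couple.
The compartment with the higher Cu^+(aq) concentration (2 M) acts as the cathode; ions are reduced there and produced at the dilute (0.052 M) anode.
With n = 1, Ecell = −(0.0592/1)·log([dilute]/[conc]) = −(0.0592/1)·log(0.052/2) = +0.094 V.

0.094 V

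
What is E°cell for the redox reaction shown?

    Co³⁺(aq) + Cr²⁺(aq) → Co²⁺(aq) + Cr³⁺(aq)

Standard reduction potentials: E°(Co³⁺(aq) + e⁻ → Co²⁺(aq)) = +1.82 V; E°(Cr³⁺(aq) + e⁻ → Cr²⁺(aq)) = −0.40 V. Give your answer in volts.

+2.22 V

Co³⁺(aq) gains electrons, so the Co³⁺/Co²⁺ couple is the cathode; the Cr³⁺/Cr²⁺ couple is the anode.
E°cell = E°(cathode) − E°(anode) = +1.82 − (−0.40) = +2.22 V.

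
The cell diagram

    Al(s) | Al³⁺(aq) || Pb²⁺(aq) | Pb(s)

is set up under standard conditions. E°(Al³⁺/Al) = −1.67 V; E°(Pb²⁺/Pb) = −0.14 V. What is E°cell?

+1.53 V

By convention the left-hand electrode in cell notation is the anode (oxidation) and the right-hand electrode is the cathode (reduction).
E°cell = E°(right) − E°(left) = −0.14 − (−1.67) = +1.53 V.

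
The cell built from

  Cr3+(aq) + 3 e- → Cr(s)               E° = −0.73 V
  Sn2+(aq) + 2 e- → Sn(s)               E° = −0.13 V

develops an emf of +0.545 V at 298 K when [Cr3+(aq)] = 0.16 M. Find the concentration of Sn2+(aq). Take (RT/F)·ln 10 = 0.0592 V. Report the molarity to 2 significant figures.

0.0041 M

The Sn²⁺/Sn couple has the larger reduction potential, so it is the cathode: E°cell = −0.13 − (−0.73) = +0.60 V and n = 6.
Since E = E° − (0.0592/n)·log Q, log Q = n(E° − E)/0.0592 = 5.574.
Balancing electrons gives 3 Sn2+(aq) + 2 Cr(s) → 3 Sn(s) + 2 Cr3+(aq); thus Q = [Cr3+(aq)]^2 / [Sn2+(aq)]^3.
Isolating [Sn2+(aq)] in Q = 10^{5.574} yields log [Sn2+(aq)] = −2.389, i.e. 0.0041 M.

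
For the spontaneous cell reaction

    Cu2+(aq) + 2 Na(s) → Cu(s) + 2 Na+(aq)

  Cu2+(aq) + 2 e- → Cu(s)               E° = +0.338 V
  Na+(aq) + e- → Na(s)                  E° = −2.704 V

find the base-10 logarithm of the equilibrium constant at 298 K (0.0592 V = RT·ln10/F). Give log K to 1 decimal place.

log K = 102.8

The Cu²⁺/Cu couple is reduced (cathode); E°cell = +0.338 − (−2.704) = +3.042 V with n = 2.
At equilibrium E = 0, so log K = nE°cell / 0.0592 = (2)(+3.042) / 0.0592 = 102.8.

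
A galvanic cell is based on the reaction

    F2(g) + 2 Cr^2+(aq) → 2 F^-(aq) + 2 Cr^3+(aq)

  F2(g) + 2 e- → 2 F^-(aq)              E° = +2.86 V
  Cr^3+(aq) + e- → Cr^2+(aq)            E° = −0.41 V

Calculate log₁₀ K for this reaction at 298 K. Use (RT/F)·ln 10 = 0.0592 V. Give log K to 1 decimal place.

The F₂/F⁻ couple is reduced (cathode); E°cell = +2.86 − (−0.41) = +3.27 V with n = 2.
At equilibrium E = 0, so log K = nE°cell / 0.0592 = (2)(+3.27) / 0.0592 = 110.5.

log K = 110.5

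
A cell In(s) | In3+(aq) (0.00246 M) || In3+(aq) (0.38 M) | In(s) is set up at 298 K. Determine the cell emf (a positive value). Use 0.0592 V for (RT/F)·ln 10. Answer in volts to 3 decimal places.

0.043 V

For a concentration cell E°cell = 0, since both electrodes use the same couple.
The compartment with the higher In3+(aq) concentration (0.38 M) acts as the cathode; ions are reduced there and produced at the dilute (0.00246 M) anode.
With n = 3, Ecell = −(0.0592/3)·log([dilute]/[conc]) = −(0.0592/3)·log(0.00246/0.38) = +0.043 V.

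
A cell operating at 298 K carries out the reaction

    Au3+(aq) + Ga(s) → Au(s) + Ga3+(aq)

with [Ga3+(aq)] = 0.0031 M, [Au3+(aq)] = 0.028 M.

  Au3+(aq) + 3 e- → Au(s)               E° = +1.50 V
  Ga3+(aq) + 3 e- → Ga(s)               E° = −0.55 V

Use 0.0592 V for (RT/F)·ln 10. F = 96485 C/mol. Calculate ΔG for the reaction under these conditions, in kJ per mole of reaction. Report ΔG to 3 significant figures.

−599 kJ/mol

With Au³⁺/Au reduced at the cathode, E°cell = +1.50 − (−0.55) = +2.05 V and n = 3.
Q = [Ga3+(aq)] / [Au3+(aq)] = 0.111, so log Q = −0.956 and E = +2.05 − (0.0592/3)(−0.956) = +2.0689 V.
Finally ΔG = −nFE = −(3)(96485 C/mol)(+2.0689 V) = −599 kJ/mol.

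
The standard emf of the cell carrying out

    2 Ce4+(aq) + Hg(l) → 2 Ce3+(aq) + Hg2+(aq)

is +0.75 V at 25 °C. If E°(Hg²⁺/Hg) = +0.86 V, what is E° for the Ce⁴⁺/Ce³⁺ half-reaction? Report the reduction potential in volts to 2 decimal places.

+1.61 V

In the reaction as written the Ce⁴⁺/Ce³⁺ couple is reduced (cathode) and Hg²⁺/Hg is oxidized (anode), so E°cell = E°(Ce⁴⁺/Ce³⁺) − E°(Hg²⁺/Hg).
E°(Ce⁴⁺/Ce³⁺) = E°cell + E°(anode) = +0.75 + (+0.86) = +1.61 V.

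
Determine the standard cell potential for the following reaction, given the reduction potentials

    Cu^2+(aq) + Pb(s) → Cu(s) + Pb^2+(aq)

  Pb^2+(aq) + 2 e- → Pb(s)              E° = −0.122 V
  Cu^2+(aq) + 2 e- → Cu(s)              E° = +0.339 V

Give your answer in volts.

+0.461 V

In the reaction as written, Cu^2+(aq) is reduced (cathode) and Pb^2+(aq) is produced by oxidation at the anode.
E°cell = E°(cathode) − E°(anode) = +0.339 − (−0.122) = +0.461 V.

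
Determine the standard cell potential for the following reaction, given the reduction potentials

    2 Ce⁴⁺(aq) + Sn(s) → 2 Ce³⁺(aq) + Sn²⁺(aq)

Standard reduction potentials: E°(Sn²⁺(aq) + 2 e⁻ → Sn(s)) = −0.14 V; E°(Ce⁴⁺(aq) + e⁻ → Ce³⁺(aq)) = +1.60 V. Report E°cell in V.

Ce⁴⁺(aq) gains electrons, so the Ce⁴⁺/Ce³⁺ couple is the cathode; the Sn²⁺/Sn couple is the anode.
E°cell = E°(cathode) − E°(anode) = +1.60 − (−0.14) = +1.74 V.
The positive value indicates the reaction is spontaneous as written.

+1.74 V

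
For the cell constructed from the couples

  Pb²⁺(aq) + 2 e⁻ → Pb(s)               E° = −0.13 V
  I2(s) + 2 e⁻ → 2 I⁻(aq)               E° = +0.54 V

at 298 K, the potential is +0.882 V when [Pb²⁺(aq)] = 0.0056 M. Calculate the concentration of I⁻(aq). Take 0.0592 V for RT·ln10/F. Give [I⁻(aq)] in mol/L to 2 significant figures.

The I₂/I⁻ couple has the larger reduction potential, so it is the cathode: E°cell = +0.54 − (−0.13) = +0.67 V and n = 2.
Rearranging E = E° − (0.0592/n)·log Q gives log Q = 2(+0.67 − (+0.882))/0.0592 = −7.162.
For I2(s) + Pb(s) → 2 I⁻(aq) + Pb²⁺(aq), the reaction quotient is Q = [I⁻(aq)]^2·[Pb²⁺(aq)].
Substituting the known concentrations and solving, log [I⁻(aq)] = −2.455 and [I⁻(aq)] = 0.0035 M.

0.0035 M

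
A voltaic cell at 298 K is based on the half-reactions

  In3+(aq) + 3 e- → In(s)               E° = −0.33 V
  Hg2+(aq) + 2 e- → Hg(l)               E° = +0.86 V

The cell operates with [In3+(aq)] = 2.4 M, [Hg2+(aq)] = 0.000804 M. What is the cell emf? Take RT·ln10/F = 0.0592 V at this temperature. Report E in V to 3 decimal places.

+1.091 V

The Hg²⁺/Hg couple has the more positive E°, so it is the cathode; In³⁺/In is the anode.
The standard potential is +0.86 − (−0.33) = +1.19 V and the balanced reaction transfers n = 6 electrons.
Balancing gives 3 Hg2+(aq) + 2 In(s) → 3 Hg(l) + 2 In3+(aq); hence Q = [In3+(aq)]^2 / [Hg2+(aq)]^3 = 1.11×10^10 (log Q = 10.045).
By the Nernst equation, E = +1.19 − (0.0592/6)·(10.045) = +1.091 V.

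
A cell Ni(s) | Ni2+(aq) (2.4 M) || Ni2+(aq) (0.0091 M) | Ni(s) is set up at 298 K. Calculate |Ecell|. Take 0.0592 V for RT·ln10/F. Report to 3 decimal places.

For a concentration cell E°cell = 0, since both electrodes use the same couple.
The compartment with the higher Ni2+(aq) concentration (2.4 M) acts as the cathode; ions are reduced there and produced at the dilute (0.0091 M) anode.
With n = 2, Ecell = −(0.0592/2)·log([dilute]/[conc]) = −(0.0592/2)·log(0.0091/2.4) = +0.072 V.

0.072 V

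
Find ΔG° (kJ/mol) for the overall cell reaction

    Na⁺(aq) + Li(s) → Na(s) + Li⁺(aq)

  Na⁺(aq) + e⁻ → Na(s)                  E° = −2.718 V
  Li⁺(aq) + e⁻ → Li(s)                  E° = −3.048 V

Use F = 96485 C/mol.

In the reaction as written Na⁺(aq) is reduced, so the Na⁺/Na couple is the cathode and Li⁺/Li is the anode.
E°cell = −2.718 − (−3.048) = +0.330 V; balancing electrons gives n = 1.
ΔG° = −nFE°cell = −(1)(96485)(+0.330) J/mol = −31.8 kJ/mol.

−31.8 kJ/mol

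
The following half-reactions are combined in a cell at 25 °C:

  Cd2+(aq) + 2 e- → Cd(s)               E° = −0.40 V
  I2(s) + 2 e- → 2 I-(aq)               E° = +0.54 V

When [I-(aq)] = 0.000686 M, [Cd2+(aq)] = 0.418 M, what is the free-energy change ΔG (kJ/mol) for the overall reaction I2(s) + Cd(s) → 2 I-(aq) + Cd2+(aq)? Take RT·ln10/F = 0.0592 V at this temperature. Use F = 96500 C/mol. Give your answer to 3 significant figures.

−220 kJ/mol

E°cell = +0.54 − (−0.40) = +0.94 V; the balanced reaction transfers n = 2 electrons.
Here Q = [I-(aq)]^2·[Cd2+(aq)] = 1.97×10^−7 (log Q = −6.706), giving E = +0.94 − (0.0592/2)·(−6.706) = +1.1385 V.
Finally ΔG = −nFE = −(2)(96500 C/mol)(+1.1385 V) = −220 kJ/mol.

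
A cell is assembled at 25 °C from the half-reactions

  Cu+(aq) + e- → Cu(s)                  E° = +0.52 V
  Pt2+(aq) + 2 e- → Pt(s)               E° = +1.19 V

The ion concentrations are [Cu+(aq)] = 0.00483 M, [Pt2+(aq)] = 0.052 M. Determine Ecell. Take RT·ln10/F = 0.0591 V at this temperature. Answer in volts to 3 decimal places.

Since E°(Pt²⁺/Pt) > E°(Cu⁺/Cu), Pt²⁺/Pt serves as the cathode.
The standard potential is +1.19 − (+0.52) = +0.67 V and the balanced reaction transfers n = 2 electrons.
For the overall reaction Pt2+(aq) + 2 Cu(s) → Pt(s) + 2 Cu+(aq), Q = [Cu+(aq)]^2 / [Pt2+(aq)] = 0.000449, giving log Q = −3.348.
E = E° − (0.0591/n)·log Q = +0.67 − (0.0591/2)(−3.348) = +0.769 V.

+0.769 V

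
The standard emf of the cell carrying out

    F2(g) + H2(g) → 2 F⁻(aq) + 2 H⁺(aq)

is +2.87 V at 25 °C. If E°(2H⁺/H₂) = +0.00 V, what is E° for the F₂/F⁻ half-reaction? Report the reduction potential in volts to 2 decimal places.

In the reaction as written the F₂/F⁻ couple is reduced (cathode) and 2H⁺/H₂ is oxidized (anode), so E°cell = E°(F₂/F⁻) − E°(2H⁺/H₂).
E°(F₂/F⁻) = E°cell + E°(anode) = +2.87 + (+0.00) = +2.87 V.

+2.87 V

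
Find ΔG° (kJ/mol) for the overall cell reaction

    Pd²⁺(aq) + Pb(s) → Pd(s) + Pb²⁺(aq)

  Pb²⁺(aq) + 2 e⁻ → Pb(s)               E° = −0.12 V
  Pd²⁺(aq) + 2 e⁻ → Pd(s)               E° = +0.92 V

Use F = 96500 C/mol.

−201 kJ/mol

In the reaction as written Pd²⁺(aq) is reduced, so the Pd²⁺/Pd couple is the cathode and Pb²⁺/Pb is the anode.
E°cell = +0.92 − (−0.12) = +1.04 V; balancing electrons gives n = 2.
ΔG° = −nFE°cell = −(2)(96500)(+1.04) J/mol = −201 kJ/mol.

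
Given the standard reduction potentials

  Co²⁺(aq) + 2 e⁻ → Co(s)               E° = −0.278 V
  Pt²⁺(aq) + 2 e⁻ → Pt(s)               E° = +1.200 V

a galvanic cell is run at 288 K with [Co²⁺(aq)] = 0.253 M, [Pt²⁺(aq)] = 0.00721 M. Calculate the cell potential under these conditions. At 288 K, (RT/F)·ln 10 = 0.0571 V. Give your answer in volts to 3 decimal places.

The Pt²⁺/Pt couple has the more positive E°, so it is the cathode; Co²⁺/Co is the anode.
E°cell = +1.200 − (−0.278) = +1.478 V, with n = 2 electrons transferred.
For the overall reaction Pt²⁺(aq) + Co(s) → Pt(s) + Co²⁺(aq), Q = [Co²⁺(aq)] / [Pt²⁺(aq)] = 35.1, giving log Q = 1.545.
Applying E = E° − (RT ln10/nF)·log Q gives +1.478 − (0.0571/2)(1.545) = +1.434 V.

+1.434 V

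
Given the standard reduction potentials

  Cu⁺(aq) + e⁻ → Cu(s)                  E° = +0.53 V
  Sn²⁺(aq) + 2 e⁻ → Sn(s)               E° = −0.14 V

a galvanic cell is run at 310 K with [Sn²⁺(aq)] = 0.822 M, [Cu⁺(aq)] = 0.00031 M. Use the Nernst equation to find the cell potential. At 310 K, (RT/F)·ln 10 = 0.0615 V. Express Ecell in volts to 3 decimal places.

+0.457 V

Cu⁺/Cu is reduced (cathode, E° = +0.53 V) and Sn²⁺/Sn is oxidized (anode).
E°cell = E°cat − E°an = +0.53 − (−0.14) = +0.67 V; n = 2.
For the overall reaction 2 Cu⁺(aq) + Sn(s) → 2 Cu(s) + Sn²⁺(aq), Q = [Sn²⁺(aq)] / [Cu⁺(aq)]^2 = 8.55×10^6, giving log Q = 6.932.
E = E° − (0.0615/n)·log Q = +0.67 − (0.0615/2)(6.932) = +0.457 V.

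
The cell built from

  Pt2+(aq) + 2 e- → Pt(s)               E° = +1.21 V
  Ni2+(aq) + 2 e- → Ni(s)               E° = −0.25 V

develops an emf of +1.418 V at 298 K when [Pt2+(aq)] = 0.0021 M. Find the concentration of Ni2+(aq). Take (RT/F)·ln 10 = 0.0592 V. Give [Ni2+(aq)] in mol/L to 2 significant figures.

With Pt²⁺/Pt at the cathode and Ni²⁺/Ni at the anode, E°cell = +1.21 − (−0.25) = +1.46 V (n = 2).
Since E = E° − (0.0592/n)·log Q, log Q = n(E° − E)/0.0592 = 1.419.
The balanced reaction is Pt2+(aq) + Ni(s) → Pt(s) + Ni2+(aq), so Q = [Ni2+(aq)] / [Pt2+(aq)].
Isolating [Ni2+(aq)] in Q = 10^{1.419} yields log [Ni2+(aq)] = −1.259, i.e. 0.055 M.

0.055 M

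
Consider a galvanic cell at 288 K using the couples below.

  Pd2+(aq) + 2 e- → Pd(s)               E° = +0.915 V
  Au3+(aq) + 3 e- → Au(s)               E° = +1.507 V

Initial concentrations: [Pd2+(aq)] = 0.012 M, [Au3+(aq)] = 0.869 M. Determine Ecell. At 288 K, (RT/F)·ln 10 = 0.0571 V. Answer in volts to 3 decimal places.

+0.646 V

The Au³⁺/Au couple has the more positive E°, so it is the cathode; Pd²⁺/Pd is the anode.
The standard potential is +1.507 − (+0.915) = +0.592 V and the balanced reaction transfers n = 6 electrons.
Balancing gives 2 Au3+(aq) + 3 Pd(s) → 2 Au(s) + 3 Pd2+(aq); hence Q = [Pd2+(aq)]^3 / [Au3+(aq)]^2 = 2.29×10^−6 (log Q = −5.640).
E = E° − (0.0571/n)·log Q = +0.592 − (0.0571/6)(−5.640) = +0.646 V.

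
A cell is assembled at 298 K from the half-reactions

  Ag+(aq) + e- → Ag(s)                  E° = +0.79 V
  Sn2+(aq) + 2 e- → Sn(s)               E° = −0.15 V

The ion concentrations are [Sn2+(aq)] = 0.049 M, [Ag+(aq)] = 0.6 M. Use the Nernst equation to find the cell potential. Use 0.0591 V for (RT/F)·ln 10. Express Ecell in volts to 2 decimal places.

+0.97 V

Ag⁺/Ag is reduced (cathode, E° = +0.79 V) and Sn²⁺/Sn is oxidized (anode).
The standard potential is +0.79 − (−0.15) = +0.94 V and the balanced reaction transfers n = 2 electrons.
Balancing gives 2 Ag+(aq) + Sn(s) → 2 Ag(s) + Sn2+(aq); hence Q = [Sn2+(aq)] / [Ag+(aq)]^2 = 0.136 (log Q = −0.866).
By the Nernst equation, E = +0.94 − (0.0591/2)·(−0.866) = +0.97 V.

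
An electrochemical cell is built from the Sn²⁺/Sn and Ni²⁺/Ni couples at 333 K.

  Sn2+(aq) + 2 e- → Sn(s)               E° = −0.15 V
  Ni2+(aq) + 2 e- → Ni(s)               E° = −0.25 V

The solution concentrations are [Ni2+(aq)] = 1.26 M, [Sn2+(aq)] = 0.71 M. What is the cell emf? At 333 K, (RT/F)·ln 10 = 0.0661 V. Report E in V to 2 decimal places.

The Sn²⁺/Sn couple has the more positive E°, so it is the cathode; Ni²⁺/Ni is the anode.
The standard potential is −0.15 − (−0.25) = +0.10 V and the balanced reaction transfers n = 2 electrons.
For the overall reaction Sn2+(aq) + Ni(s) → Sn(s) + Ni2+(aq), Q = [Ni2+(aq)] / [Sn2+(aq)] = 1.77, giving log Q = 0.249.
Applying E = E° − (RT ln10/nF)·log Q gives +0.10 − (0.0661/2)(0.249) = +0.09 V.

+0.09 V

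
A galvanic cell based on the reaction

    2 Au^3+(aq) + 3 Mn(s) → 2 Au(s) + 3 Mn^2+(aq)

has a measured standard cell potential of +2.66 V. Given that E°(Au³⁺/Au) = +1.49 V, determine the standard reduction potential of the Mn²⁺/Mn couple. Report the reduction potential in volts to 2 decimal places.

−1.17 V

In the reaction as written the Au³⁺/Au couple is reduced (cathode) and Mn²⁺/Mn is oxidized (anode), so E°cell = E°(Au³⁺/Au) − E°(Mn²⁺/Mn).
E°(Mn²⁺/Mn) = E°(cathode) − E°cell = +1.49 − (+2.66) = −1.17 V.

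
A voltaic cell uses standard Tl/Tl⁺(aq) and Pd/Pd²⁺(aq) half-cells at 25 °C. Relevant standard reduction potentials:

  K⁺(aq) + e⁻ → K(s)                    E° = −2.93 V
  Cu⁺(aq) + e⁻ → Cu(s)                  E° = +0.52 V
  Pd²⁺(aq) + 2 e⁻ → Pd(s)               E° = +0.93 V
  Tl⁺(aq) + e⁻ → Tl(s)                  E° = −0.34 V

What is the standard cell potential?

+1.27 V

Of the two couples in this cell, the one with the more positive reduction potential is reduced at the cathode: here that is Pd²⁺/Pd (+0.93 V); Tl⁺/Tl (−0.34 V) is the anode.
E°cell = E°(cathode) − E°(anode) = +0.93 − (−0.34) = +1.27 V.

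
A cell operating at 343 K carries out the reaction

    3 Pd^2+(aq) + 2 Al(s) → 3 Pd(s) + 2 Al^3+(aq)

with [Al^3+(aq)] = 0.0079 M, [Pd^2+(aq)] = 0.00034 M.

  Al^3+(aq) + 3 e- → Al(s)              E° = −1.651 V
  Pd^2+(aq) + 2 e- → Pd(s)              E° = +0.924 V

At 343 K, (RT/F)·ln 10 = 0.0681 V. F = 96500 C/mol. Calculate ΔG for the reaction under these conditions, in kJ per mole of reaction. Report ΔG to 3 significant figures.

−1450 kJ/mol

The standard cell potential is +0.924 − (−1.651) = +2.575 V, with n = 6 electrons in the balanced equation.
Here Q = [Al^3+(aq)]^2 / [Pd^2+(aq)]^3 = 1.59×10^6 (log Q = 6.201), giving E = +2.575 − (0.0681/6)·(6.201) = +2.5046 V.
Then ΔG = −nFE = −6 × 96500 × +2.5046 J/mol = −1450 kJ/mol.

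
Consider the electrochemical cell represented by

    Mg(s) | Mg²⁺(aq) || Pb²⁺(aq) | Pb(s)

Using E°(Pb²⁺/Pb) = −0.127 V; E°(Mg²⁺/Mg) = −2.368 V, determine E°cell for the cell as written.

By convention the left-hand electrode in cell notation is the anode (oxidation) and the right-hand electrode is the cathode (reduction).
E°cell = E°(right) − E°(left) = −0.127 − (−2.368) = +2.241 V.

+2.241 V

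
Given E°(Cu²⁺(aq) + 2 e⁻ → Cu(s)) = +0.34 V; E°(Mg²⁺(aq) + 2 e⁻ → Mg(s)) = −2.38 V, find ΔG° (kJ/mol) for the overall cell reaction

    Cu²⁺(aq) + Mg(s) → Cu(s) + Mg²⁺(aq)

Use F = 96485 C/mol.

In the reaction as written Cu²⁺(aq) is reduced, so the Cu²⁺/Cu couple is the cathode and Mg²⁺/Mg is the anode.
E°cell = +0.34 − (−2.38) = +2.72 V; balancing electrons gives n = 2.
ΔG° = −nFE°cell = −(2)(96485)(+2.72) J/mol = −525 kJ/mol.

−525 kJ/mol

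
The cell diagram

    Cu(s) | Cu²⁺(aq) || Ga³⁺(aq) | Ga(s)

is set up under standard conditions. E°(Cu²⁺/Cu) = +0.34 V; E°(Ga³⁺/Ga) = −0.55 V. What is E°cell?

−0.89 V

By convention the left-hand electrode in cell notation is the anode (oxidation) and the right-hand electrode is the cathode (reduction).
E°cell = E°(right) − E°(left) = −0.55 − (+0.34) = −0.89 V.
The negative sign shows that, as written, the cell would require an external voltage to drive the reaction.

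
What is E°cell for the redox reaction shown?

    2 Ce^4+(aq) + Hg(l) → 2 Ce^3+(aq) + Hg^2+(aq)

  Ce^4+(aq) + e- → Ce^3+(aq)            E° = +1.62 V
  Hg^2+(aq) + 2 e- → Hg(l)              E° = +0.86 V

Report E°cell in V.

+0.76 V

In the reaction as written, Ce^4+(aq) is reduced (cathode) and Hg^2+(aq) is produced by oxidation at the anode.
E°cell = E°(cathode) − E°(anode) = +1.62 − (+0.86) = +0.76 V.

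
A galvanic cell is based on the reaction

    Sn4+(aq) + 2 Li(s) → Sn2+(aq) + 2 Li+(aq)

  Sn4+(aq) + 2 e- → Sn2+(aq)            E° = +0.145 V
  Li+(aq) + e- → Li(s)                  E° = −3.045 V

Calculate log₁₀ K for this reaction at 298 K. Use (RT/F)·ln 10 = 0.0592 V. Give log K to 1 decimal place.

log K = 107.8

The Sn⁴⁺/Sn²⁺ couple is reduced (cathode); E°cell = +0.145 − (−3.045) = +3.190 V with n = 2.
At equilibrium E = 0, so log K = nE°cell / 0.0592 = (2)(+3.190) / 0.0592 = 107.8.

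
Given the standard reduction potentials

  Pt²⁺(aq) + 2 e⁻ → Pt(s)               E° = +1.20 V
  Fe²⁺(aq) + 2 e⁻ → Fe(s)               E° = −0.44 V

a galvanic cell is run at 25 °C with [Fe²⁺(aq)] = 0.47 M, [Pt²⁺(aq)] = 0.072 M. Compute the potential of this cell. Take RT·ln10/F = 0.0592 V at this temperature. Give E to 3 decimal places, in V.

+1.616 V

Since E°(Pt²⁺/Pt) > E°(Fe²⁺/Fe), Pt²⁺/Pt serves as the cathode.
The standard potential is +1.20 − (−0.44) = +1.64 V and the balanced reaction transfers n = 2 electrons.
Balancing gives Pt²⁺(aq) + Fe(s) → Pt(s) + Fe²⁺(aq); hence Q = [Fe²⁺(aq)] / [Pt²⁺(aq)] = 6.53 (log Q = 0.815).
By the Nernst equation, E = +1.64 − (0.0592/2)·(0.815) = +1.616 V.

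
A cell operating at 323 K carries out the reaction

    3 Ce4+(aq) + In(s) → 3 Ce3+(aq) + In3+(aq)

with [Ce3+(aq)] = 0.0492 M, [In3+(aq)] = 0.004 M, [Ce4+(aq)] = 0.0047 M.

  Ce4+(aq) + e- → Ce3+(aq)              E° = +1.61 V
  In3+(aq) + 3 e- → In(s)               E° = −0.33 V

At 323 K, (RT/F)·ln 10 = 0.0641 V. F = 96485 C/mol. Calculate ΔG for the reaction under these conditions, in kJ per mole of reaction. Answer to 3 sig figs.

−557 kJ/mol

The standard cell potential is +1.61 − (−0.33) = +1.94 V, with n = 3 electrons in the balanced equation.
Here Q = ([Ce3+(aq)]^3·[In3+(aq)]) / [Ce4+(aq)]^3 = 4.59 (log Q = 0.662), giving E = +1.94 − (0.0641/3)·(0.662) = +1.9259 V.
Then ΔG = −nFE = −3 × 96485 × +1.9259 J/mol = −557 kJ/mol.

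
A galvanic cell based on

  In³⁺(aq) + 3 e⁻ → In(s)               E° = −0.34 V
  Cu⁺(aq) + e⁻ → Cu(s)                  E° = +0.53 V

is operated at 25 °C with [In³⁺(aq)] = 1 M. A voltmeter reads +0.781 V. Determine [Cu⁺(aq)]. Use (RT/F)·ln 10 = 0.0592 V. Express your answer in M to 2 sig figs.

The Cu⁺/Cu couple has the larger reduction potential, so it is the cathode: E°cell = +0.53 − (−0.34) = +0.87 V and n = 3.
From the Nernst equation, log Q = n(E° − E)/0.0592 = 3·(+0.87 − (+0.781))/0.0592 = 4.510.
For 3 Cu⁺(aq) + In(s) → 3 Cu(s) + In³⁺(aq), the reaction quotient is Q = [In³⁺(aq)] / [Cu⁺(aq)]^3.
Solving for the unknown gives log [Cu⁺(aq)] = −1.503, so [Cu⁺(aq)] ≈ 0.031 M.

0.031 M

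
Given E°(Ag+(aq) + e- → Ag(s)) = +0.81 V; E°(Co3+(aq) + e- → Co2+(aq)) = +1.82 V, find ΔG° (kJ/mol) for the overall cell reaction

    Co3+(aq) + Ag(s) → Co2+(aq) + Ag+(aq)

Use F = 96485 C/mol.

In the reaction as written Co3+(aq) is reduced, so the Co³⁺/Co²⁺ couple is the cathode and Ag⁺/Ag is the anode.
E°cell = +1.82 − (+0.81) = +1.01 V; balancing electrons gives n = 1.
ΔG° = −nFE°cell = −(1)(96485)(+1.01) J/mol = −97.4 kJ/mol.

−97.4 kJ/mol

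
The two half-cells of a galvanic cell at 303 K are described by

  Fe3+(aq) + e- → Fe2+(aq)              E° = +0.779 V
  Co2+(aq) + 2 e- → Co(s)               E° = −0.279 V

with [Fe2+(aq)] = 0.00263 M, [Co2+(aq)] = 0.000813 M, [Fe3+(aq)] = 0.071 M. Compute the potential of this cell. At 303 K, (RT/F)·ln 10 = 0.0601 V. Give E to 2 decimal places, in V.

Fe³⁺/Fe²⁺ is reduced (cathode, E° = +0.779 V) and Co²⁺/Co is oxidized (anode).
E°cell = E°cat − E°an = +0.779 − (−0.279) = +1.058 V; n = 2.
For the overall reaction 2 Fe3+(aq) + Co(s) → 2 Fe2+(aq) + Co2+(aq), Q = ([Fe2+(aq)]^2·[Co2+(aq)]) / [Fe3+(aq)]^2 = 1.12×10^−6, giving log Q = −5.953.
E = E° − (0.0601/n)·log Q = +1.058 − (0.0601/2)(−5.953) = +1.24 V.

+1.24 V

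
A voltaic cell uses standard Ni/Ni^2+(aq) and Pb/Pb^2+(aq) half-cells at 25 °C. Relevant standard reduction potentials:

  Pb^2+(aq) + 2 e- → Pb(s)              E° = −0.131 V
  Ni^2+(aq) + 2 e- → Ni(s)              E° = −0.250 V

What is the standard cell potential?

+0.119 V

Of the two couples in this cell, the one with the more positive reduction potential is reduced at the cathode: here that is Pb²⁺/Pb (−0.131 V); Ni²⁺/Ni (−0.250 V) is the anode.
E°cell = E°(cathode) − E°(anode) = −0.131 − (−0.250) = +0.119 V.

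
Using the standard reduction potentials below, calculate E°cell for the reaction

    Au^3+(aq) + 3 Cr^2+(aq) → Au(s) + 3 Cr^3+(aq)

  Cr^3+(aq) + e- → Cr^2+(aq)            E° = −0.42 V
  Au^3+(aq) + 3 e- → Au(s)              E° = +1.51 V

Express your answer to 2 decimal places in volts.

Au^3+(aq) gains electrons, so the Au³⁺/Au couple is the cathode; the Cr³⁺/Cr²⁺ couple is the anode.
E°cell = E°(cathode) − E°(anode) = +1.51 − (−0.42) = +1.93 V.

+1.93 V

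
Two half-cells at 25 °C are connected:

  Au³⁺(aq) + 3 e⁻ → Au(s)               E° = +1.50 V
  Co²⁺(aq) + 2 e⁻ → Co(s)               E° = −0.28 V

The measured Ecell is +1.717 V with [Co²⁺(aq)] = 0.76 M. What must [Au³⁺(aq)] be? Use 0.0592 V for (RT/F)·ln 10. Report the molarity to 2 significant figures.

The Au³⁺/Au couple has the larger reduction potential, so it is the cathode: E°cell = +1.50 − (−0.28) = +1.78 V and n = 6.
Rearranging E = E° − (0.0592/n)·log Q gives log Q = 6(+1.78 − (+1.717))/0.0592 = 6.385.
Balancing electrons gives 2 Au³⁺(aq) + 3 Co(s) → 2 Au(s) + 3 Co²⁺(aq); thus Q = [Co²⁺(aq)]^3 / [Au³⁺(aq)]^2.
Substituting the known concentrations and solving, log [Au³⁺(aq)] = −3.371 and [Au³⁺(aq)] = 0.00043 M.

0.00043 M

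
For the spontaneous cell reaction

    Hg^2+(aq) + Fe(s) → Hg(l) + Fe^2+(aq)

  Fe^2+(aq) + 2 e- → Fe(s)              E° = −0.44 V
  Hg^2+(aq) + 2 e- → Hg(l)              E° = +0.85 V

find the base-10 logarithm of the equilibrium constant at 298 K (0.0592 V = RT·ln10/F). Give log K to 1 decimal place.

The Hg²⁺/Hg couple is reduced (cathode); E°cell = +0.85 − (−0.44) = +1.29 V with n = 2.
At equilibrium E = 0, so log K = nE°cell / 0.0592 = (2)(+1.29) / 0.0592 = 43.6.

log K = 43.6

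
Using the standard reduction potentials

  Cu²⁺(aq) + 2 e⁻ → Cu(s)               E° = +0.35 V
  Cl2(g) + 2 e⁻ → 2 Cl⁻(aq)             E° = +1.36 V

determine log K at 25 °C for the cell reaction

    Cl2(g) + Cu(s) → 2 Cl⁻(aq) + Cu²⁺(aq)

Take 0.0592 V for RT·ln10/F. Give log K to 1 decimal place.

log K = 34.1

The Cl₂/Cl⁻ couple is reduced (cathode); E°cell = +1.36 − (+0.35) = +1.01 V with n = 2.
At equilibrium E = 0, so log K = nE°cell / 0.0592 = (2)(+1.01) / 0.0592 = 34.1.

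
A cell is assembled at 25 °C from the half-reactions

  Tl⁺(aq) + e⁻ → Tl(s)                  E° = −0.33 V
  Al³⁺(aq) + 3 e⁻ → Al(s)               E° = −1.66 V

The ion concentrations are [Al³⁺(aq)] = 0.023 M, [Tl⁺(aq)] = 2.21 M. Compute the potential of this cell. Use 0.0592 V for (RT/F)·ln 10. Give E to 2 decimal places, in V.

+1.38 V

Tl⁺/Tl is reduced (cathode, E° = −0.33 V) and Al³⁺/Al is oxidized (anode).
E°cell = E°cat − E°an = −0.33 − (−1.66) = +1.33 V; n = 3.
The balanced reaction is 3 Tl⁺(aq) + Al(s) → 3 Tl(s) + Al³⁺(aq), so Q = [Al³⁺(aq)] / [Tl⁺(aq)]^3 = 0.00213 and log Q = −2.671.
By the Nernst equation, E = +1.33 − (0.0592/3)·(−2.671) = +1.38 V.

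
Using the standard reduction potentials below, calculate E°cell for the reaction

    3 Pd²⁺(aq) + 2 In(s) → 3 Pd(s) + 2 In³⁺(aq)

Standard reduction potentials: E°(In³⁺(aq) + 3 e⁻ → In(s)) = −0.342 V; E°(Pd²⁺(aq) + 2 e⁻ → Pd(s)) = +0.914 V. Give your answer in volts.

In the reaction as written, Pd²⁺(aq) is reduced (cathode) and In³⁺(aq) is produced by oxidation at the anode.
E°cell = E°(cathode) − E°(anode) = +0.914 − (−0.342) = +1.256 V.

+1.256 V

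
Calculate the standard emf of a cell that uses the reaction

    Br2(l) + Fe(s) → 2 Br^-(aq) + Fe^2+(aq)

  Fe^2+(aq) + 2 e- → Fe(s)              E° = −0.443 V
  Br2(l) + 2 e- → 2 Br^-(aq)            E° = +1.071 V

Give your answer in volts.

In the reaction as written, Br2(l) is reduced (cathode) and Fe^2+(aq) is produced by oxidation at the anode.
E°cell = E°(cathode) − E°(anode) = +1.071 − (−0.443) = +1.514 V.

+1.514 V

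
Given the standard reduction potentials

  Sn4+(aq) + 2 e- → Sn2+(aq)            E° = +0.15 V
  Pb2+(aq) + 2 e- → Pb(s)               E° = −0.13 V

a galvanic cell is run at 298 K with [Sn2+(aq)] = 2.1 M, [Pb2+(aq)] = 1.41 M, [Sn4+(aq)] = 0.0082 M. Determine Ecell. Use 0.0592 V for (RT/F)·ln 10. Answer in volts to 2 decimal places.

The Sn⁴⁺/Sn²⁺ couple has the more positive E°, so it is the cathode; Pb²⁺/Pb is the anode.
E°cell = +0.15 − (−0.13) = +0.28 V, with n = 2 electrons transferred.
Balancing gives Sn4+(aq) + Pb(s) → Sn2+(aq) + Pb2+(aq); hence Q = ([Sn2+(aq)]·[Pb2+(aq)]) / [Sn4+(aq)] = 361 (log Q = 2.558).
Applying E = E° − (RT ln10/nF)·log Q gives +0.28 − (0.0592/2)(2.558) = +0.20 V.

+0.20 V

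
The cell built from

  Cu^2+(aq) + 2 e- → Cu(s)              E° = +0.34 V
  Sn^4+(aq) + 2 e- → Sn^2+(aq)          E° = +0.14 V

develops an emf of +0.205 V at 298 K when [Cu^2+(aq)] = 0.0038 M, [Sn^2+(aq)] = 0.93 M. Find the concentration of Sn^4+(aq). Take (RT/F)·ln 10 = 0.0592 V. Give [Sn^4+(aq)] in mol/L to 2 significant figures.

0.0024 M

With Cu²⁺/Cu at the cathode and Sn⁴⁺/Sn²⁺ at the anode, E°cell = +0.34 − (+0.14) = +0.20 V (n = 2).
From the Nernst equation, log Q = n(E° − E)/0.0592 = 2·(+0.20 − (+0.205))/0.0592 = −0.169.
The balanced reaction is Cu^2+(aq) + Sn^2+(aq) → Cu(s) + Sn^4+(aq), so Q = [Sn^4+(aq)] / ([Cu^2+(aq)]·[Sn^2+(aq)]).
Isolating [Sn^4+(aq)] in Q = 10^{−0.169} yields log [Sn^4+(aq)] = −2.621, i.e. 0.0024 M.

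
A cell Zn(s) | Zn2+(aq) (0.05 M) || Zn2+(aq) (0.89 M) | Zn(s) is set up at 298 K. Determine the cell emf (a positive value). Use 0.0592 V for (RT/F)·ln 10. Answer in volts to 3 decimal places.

0.037 V

For a concentration cell E°cell = 0, since both electrodes use the same couple.
The compartment with the higher Zn2+(aq) concentration (0.89 M) acts as the cathode; ions are reduced there and produced at the dilute (0.05 M) anode.
With n = 2, Ecell = −(0.0592/2)·log([dilute]/[conc]) = −(0.0592/2)·log(0.05/0.89) = +0.037 V.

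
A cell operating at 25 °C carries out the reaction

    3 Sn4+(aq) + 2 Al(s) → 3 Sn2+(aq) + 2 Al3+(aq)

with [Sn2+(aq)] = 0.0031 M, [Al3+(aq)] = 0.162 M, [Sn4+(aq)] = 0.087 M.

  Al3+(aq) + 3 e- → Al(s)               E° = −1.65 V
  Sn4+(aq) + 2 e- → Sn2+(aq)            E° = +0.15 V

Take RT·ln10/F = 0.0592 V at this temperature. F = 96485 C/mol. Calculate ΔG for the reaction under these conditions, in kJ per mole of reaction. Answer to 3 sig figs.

−1080 kJ/mol

With Sn⁴⁺/Sn²⁺ reduced at the cathode, E°cell = +0.15 − (−1.65) = +1.80 V and n = 6.
Q = ([Sn2+(aq)]^3·[Al3+(aq)]^2) / [Sn4+(aq)]^3 = 1.19×10^−6, so log Q = −5.925 and E = +1.80 − (0.0592/6)(−5.925) = +1.8585 V.
Then ΔG = −nFE = −6 × 96485 × +1.8585 J/mol = −1080 kJ/mol.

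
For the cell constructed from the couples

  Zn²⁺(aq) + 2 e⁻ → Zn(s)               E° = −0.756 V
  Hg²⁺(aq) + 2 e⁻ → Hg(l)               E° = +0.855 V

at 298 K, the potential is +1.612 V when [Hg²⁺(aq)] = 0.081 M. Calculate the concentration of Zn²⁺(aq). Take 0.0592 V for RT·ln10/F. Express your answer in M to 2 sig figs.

With Hg²⁺/Hg at the cathode and Zn²⁺/Zn at the anode, E°cell = +0.855 − (−0.756) = +1.611 V (n = 2).
From the Nernst equation, log Q = n(E° − E)/0.0592 = 2·(+1.611 − (+1.612))/0.0592 = −0.034.
For Hg²⁺(aq) + Zn(s) → Hg(l) + Zn²⁺(aq), the reaction quotient is Q = [Zn²⁺(aq)] / [Hg²⁺(aq)].
Isolating [Zn²⁺(aq)] in Q = 10^{−0.034} yields log [Zn²⁺(aq)] = −1.126, i.e. 0.075 M.

0.075 M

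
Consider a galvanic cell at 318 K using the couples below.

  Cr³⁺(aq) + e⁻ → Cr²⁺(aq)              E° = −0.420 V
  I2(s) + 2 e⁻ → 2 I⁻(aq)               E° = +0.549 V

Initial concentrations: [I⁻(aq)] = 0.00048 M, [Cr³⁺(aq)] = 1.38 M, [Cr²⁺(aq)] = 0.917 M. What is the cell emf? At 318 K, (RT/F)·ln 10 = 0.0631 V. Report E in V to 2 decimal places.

Since E°(I₂/I⁻) > E°(Cr³⁺/Cr²⁺), I₂/I⁻ serves as the cathode.
The standard potential is +0.549 − (−0.420) = +0.969 V and the balanced reaction transfers n = 2 electrons.
The balanced reaction is I2(s) + 2 Cr²⁺(aq) → 2 I⁻(aq) + 2 Cr³⁺(aq), so Q = ([I⁻(aq)]^2·[Cr³⁺(aq)]^2) / [Cr²⁺(aq)]^2 = 5.22×10^−7 and log Q = −6.282.
E = E° − (0.0631/n)·log Q = +0.969 − (0.0631/2)(−6.282) = +1.17 V.

+1.17 V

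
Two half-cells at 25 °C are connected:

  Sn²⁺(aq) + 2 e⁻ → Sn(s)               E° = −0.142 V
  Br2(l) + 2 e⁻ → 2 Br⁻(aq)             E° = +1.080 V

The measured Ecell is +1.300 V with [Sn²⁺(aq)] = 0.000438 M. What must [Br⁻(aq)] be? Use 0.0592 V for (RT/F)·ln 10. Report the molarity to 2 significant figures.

With Br₂/Br⁻ at the cathode and Sn²⁺/Sn at the anode, E°cell = +1.080 − (−0.142) = +1.222 V (n = 2).
Since E = E° − (0.0592/n)·log Q, log Q = n(E° − E)/0.0592 = −2.635.
The balanced reaction is Br2(l) + Sn(s) → 2 Br⁻(aq) + Sn²⁺(aq), so Q = [Br⁻(aq)]^2·[Sn²⁺(aq)].
Solving for the unknown gives log [Br⁻(aq)] = 0.362, so [Br⁻(aq)] ≈ 2.3 M.

2.3 M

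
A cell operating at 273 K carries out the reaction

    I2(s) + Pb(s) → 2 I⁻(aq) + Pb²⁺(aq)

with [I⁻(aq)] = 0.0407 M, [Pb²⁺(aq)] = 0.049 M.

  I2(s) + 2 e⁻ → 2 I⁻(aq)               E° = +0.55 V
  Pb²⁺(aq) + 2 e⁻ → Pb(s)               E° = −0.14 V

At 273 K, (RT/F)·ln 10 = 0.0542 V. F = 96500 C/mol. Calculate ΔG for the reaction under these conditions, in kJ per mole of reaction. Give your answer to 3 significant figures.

E°cell = +0.55 − (−0.14) = +0.69 V; the balanced reaction transfers n = 2 electrons.
Q = [I⁻(aq)]^2·[Pb²⁺(aq)] = 8.12×10^−5, so log Q = −4.091 and E = +0.69 − (0.0542/2)(−4.091) = +0.8009 V.
Finally ΔG = −nFE = −(2)(96500 C/mol)(+0.8009 V) = −155 kJ/mol.

−155 kJ/mol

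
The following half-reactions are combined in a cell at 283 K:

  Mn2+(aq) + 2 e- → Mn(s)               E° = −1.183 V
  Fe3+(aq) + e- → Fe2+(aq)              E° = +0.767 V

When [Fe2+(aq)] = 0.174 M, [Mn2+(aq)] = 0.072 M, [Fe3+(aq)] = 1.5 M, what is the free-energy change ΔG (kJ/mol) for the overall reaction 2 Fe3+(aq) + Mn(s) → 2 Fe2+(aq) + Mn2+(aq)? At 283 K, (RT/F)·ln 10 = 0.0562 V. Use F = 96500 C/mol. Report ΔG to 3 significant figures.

The standard cell potential is +0.767 − (−1.183) = +1.950 V, with n = 2 electrons in the balanced equation.
Q = ([Fe2+(aq)]^2·[Mn2+(aq)]) / [Fe3+(aq)]^2 = 0.000969, so log Q = −3.014 and E = +1.950 − (0.0562/2)(−3.014) = +2.0347 V.
Finally ΔG = −nFE = −(2)(96500 C/mol)(+2.0347 V) = −393 kJ/mol.

−393 kJ/mol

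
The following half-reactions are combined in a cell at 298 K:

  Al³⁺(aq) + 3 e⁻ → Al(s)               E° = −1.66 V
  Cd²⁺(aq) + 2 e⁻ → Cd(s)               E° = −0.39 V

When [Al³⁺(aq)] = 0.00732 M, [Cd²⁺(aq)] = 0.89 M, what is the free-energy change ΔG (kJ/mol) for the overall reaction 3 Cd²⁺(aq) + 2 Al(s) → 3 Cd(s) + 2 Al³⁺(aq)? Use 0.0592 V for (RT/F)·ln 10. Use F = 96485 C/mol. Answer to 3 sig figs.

−759 kJ/mol

E°cell = −0.39 − (−1.66) = +1.27 V; the balanced reaction transfers n = 6 electrons.
The reaction quotient is [Al³⁺(aq)]^2 / [Cd²⁺(aq)]^3 = 7.6×10^−5; by Nernst, E = +1.27 − (0.0592/6)(−4.119) = +1.3106 V.
Finally ΔG = −nFE = −(6)(96485 C/mol)(+1.3106 V) = −759 kJ/mol.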